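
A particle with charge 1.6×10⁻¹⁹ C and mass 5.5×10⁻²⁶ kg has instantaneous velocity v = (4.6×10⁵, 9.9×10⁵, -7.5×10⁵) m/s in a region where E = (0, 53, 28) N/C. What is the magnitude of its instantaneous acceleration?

|a| ≈ 1.74×10⁸ m/s²

Only an electric field acts, so F = qE = (1.6×10⁻¹⁹ C)·(0, 53.0, 28.0) = (0, 8.48×10⁻¹⁸, 4.48×10⁻¹⁸) N.
|a| = |F|/m = 9.591×10⁻¹⁸/5.5×10⁻²⁶ ≈ 1.74×10⁸ m/s².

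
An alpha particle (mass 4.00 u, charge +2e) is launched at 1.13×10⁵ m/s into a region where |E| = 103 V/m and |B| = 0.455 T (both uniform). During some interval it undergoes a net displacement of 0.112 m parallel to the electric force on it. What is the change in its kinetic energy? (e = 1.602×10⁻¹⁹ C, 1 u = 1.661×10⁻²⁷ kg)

The magnetic force is always ⟂ v and does no work; only the electric force changes KE.
ΔKE = F_E · d = |q|E d = (3.204×10⁻¹⁹)(103)(0.112) ≈ 3.70×10⁻¹⁸ J.

ΔKE ≈ 3.70×10⁻¹⁸ J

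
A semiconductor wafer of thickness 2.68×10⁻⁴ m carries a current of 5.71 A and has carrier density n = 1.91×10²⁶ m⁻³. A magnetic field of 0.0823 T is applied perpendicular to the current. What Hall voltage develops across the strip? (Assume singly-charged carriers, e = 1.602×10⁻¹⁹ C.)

V_H = IB/(n e t).
V_H = (5.71)(0.0823)/((1.91×10²⁶)(1.602×10⁻¹⁹)(2.68×10⁻⁴)) ≈ 5.73×10⁻⁵ V.

V_H ≈ 5.73×10⁻⁵ V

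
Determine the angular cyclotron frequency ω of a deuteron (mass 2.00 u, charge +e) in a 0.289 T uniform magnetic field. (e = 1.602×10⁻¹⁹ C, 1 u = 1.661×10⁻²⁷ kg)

ω ≈ 1.39×10⁷ rad/s

ω = |q|B/m.
ω = (1.602×10⁻¹⁹)(0.289)/3.322×10⁻²⁷ ≈ 1.39×10⁷ rad/s.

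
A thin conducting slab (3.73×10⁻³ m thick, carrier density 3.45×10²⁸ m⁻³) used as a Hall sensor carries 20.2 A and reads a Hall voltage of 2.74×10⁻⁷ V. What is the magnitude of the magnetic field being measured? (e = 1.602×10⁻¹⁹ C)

B ≈ 0.280 T

From V_H = IB/(n e t), B = V_H n e t / I.
B = (2.74×10⁻⁷)(3.45×10²⁸)(1.602×10⁻¹⁹)(3.73×10⁻³)/20.2 ≈ 0.280 T.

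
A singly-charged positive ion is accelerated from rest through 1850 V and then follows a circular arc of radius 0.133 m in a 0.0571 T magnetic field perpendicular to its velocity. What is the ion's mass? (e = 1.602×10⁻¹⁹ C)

m ≈ 2.50×10⁻²⁷ kg

Combine |q|V = ½mv² and r = mv/(|q|B): eliminate v to get m = qB²r²/(2V).
m = (1.602×10⁻¹⁹)(0.0571)²(0.133)²/(2·1850) ≈ 2.50×10⁻²⁷ kg.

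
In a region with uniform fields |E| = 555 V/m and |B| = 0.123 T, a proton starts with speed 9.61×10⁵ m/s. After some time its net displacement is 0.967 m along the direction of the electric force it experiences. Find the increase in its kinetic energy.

ΔKE ≈ 8.60×10⁻¹⁷ J

The magnetic force is always ⟂ v and does no work; only the electric force changes KE.
ΔKE = F_E · d = |q|E d = (1.602×10⁻¹⁹)(555)(0.967) ≈ 8.60×10⁻¹⁷ J.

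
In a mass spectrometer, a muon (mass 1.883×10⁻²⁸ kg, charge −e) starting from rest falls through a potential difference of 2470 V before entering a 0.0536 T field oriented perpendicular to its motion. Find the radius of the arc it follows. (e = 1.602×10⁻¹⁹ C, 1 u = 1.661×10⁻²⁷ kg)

r ≈ 0.0450 m

Acceleration: |q|V = ½mv² ⇒ v = √(2|q|V/m) = √(2·1.602×10⁻¹⁹·2470/1.883×10⁻²⁸) ≈ 2.050×10⁶ m/s.
In the field: r = mv/(|q|B) = (1.883×10⁻²⁸)(2.050×10⁶)/((1.602×10⁻¹⁹)(0.0536)) ≈ 0.0450 m.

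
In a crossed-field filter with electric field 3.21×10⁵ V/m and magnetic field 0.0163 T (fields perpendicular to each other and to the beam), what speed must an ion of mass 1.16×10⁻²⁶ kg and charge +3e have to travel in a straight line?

v = 1.97×10⁷ m/s

Straight-line motion ⇒ electric and magnetic forces cancel, so E = vB.
v = E/B = 3.21×10⁵/0.0163 = 1.97×10⁷ m/s.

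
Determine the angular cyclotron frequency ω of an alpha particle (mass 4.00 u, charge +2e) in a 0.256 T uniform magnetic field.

ω = |q|B/m.
ω = (3.204×10⁻¹⁹)(0.256)/6.644×10⁻²⁷ ≈ 1.23×10⁷ rad/s.

ω ≈ 1.23×10⁷ rad/s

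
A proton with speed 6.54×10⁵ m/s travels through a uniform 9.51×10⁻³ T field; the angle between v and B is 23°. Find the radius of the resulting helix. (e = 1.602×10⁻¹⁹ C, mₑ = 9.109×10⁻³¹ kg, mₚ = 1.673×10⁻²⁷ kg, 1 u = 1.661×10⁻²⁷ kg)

v⊥ = v sinθ = 6.54×10⁵·sin23° ≈ 2.555×10⁵ m/s.
r = m v⊥/(|q|B) = (1.673×10⁻²⁷)(2.555×10⁵)/((1.602×10⁻¹⁹)(9.51×10⁻³)) ≈ 0.281 m.

r ≈ 0.281 m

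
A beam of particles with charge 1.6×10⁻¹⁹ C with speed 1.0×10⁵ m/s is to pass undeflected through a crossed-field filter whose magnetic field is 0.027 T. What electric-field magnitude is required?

E = 2700 V/m

For straight-line motion qE = qvB, so E = vB.
E = 1.0×10⁵ × 0.027 = 2700 V/m.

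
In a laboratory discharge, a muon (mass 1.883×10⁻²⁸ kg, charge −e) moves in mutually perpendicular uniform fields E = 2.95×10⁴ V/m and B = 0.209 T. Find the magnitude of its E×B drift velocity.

v_d ≈ 1.41×10⁵ m/s

The E×B drift speed is v_d = E/B.
v_d = 2.95×10⁴/0.209 = 1.41×10⁵ m/s.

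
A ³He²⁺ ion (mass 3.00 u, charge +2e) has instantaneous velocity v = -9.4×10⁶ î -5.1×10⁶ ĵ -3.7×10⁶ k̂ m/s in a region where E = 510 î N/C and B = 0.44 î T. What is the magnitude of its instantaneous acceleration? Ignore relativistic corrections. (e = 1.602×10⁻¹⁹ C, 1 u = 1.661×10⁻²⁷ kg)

v×B = (0, -1.63×10⁶, 2.24×10⁶) N/C.
E + v×B = (510, -1.63×10⁶, 2.24×10⁶) N/C.
F = q(E + v×B) = (3.204×10⁻¹⁹ C)·(510, -1.63×10⁶, 2.24×10⁶) = (1.63×10⁻¹⁶, -5.22×10⁻¹³, 7.19×10⁻¹³) N.
|a| = |F|/m = 8.883×10⁻¹³/4.983×10⁻²⁷ ≈ 1.78×10¹⁴ m/s².

|a| ≈ 1.78×10¹⁴ m/s²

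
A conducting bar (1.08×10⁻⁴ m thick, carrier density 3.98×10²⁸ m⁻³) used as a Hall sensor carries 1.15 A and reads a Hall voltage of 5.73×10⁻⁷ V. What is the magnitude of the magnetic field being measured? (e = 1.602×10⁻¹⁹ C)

From V_H = IB/(n e t), B = V_H n e t / I.
B = (5.73×10⁻⁷)(3.98×10²⁸)(1.602×10⁻¹⁹)(1.08×10⁻⁴)/1.15 ≈ 0.343 T.

B ≈ 0.343 T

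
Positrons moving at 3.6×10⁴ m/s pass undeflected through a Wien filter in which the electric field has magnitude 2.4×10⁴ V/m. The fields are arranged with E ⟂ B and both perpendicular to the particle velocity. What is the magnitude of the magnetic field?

B = 0.67 T

Balance of forces in the selector: qE = qvB ⇒ B = E/v.
B = 2.4×10⁴/3.6×10⁴ = 0.67 T.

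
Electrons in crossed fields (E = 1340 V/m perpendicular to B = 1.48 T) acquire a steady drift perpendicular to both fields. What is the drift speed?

v_d ≈ 905 m/s

The E×B drift speed is v_d = E/B.
v_d = 1340/1.48 = 905 m/s.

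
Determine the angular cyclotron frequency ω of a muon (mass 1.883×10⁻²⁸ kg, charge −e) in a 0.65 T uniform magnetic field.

ω = |q|B/m.
ω = (1.602×10⁻¹⁹)(0.65)/1.883×10⁻²⁸ ≈ 5.5×10⁸ rad/s.

ω ≈ 5.5×10⁸ rad/s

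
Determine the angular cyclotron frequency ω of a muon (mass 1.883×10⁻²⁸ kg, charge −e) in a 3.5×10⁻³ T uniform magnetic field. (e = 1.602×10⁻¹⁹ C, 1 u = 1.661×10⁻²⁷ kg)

ω ≈ 3.0×10⁶ rad/s

ω = |q|B/m.
ω = (1.602×10⁻¹⁹)(3.5×10⁻³)/1.883×10⁻²⁸ ≈ 3.0×10⁶ rad/s.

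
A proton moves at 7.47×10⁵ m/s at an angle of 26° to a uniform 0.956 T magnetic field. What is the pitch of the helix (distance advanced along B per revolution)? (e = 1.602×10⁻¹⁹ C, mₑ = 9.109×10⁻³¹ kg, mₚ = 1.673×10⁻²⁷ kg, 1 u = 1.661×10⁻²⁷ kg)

v∥ = v cosθ = 7.47×10⁵·cos26° ≈ 6.714×10⁵ m/s.
T = 2πm/(|q|B) = 2π(1.673×10⁻²⁷)/((1.602×10⁻¹⁹)(0.956)) ≈ 6.864×10⁻⁸ s.
pitch = v∥ T = (6.714×10⁵)(6.864×10⁻⁸) ≈ 0.0461 m.

p ≈ 0.0461 m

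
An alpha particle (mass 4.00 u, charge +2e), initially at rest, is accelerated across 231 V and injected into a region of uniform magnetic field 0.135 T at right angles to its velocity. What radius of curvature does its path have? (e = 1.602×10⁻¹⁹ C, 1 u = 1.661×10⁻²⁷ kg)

r ≈ 0.0229 m

Acceleration: |q|V = ½mv² ⇒ v = √(2|q|V/m) = √(2·3.204×10⁻¹⁹·231/6.644×10⁻²⁷) ≈ 1.493×10⁵ m/s.
In the field: r = mv/(|q|B) = (6.644×10⁻²⁷)(1.493×10⁵)/((3.204×10⁻¹⁹)(0.135)) ≈ 0.0229 m.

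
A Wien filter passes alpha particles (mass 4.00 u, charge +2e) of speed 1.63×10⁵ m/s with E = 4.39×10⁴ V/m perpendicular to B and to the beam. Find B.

B = 0.269 T

Balance of forces in the selector: qE = qvB ⇒ B = E/v.
B = 4.39×10⁴/1.63×10⁵ = 0.269 T.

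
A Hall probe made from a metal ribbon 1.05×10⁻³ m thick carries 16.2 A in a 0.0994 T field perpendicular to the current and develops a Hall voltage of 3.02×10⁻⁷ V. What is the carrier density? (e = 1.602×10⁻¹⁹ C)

From V_H = IB/(n e t), n = IB/(V_H e t).
n = (16.2)(0.0994)/((3.02×10⁻⁷)(1.602×10⁻¹⁹)(1.05×10⁻³)) ≈ 3.17×10²⁸ m⁻³.

n ≈ 3.17×10²⁸ m⁻³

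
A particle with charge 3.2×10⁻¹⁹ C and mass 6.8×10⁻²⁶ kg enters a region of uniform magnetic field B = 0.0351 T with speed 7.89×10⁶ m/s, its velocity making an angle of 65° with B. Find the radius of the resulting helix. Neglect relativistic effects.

v⊥ = v sinθ = 7.89×10⁶·sin65° ≈ 7.151×10⁶ m/s.
r = m v⊥/(|q|B) = (6.8×10⁻²⁶)(7.151×10⁶)/((3.2×10⁻¹⁹)(0.0351)) ≈ 43.3 m.

r ≈ 43.3 m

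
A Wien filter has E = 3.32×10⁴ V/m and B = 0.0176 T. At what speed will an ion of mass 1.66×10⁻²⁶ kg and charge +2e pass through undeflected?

For undeflected motion the electric and magnetic forces balance: qE = qvB.
v = E/B = 3.32×10⁴/0.0176 = 1.89×10⁶ m/s.

v = 1.89×10⁶ m/s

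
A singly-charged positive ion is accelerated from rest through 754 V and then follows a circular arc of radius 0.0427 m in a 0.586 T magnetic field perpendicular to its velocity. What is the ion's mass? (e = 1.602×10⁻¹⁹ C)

m ≈ 6.65×10⁻²⁶ kg

Combine |q|V = ½mv² and r = mv/(|q|B): eliminate v to get m = qB²r²/(2V).
m = (1.602×10⁻¹⁹)(0.586)²(0.0427)²/(2·754) ≈ 6.65×10⁻²⁶ kg.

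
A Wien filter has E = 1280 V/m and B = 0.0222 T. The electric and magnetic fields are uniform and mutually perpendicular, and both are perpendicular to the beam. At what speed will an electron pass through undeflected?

v = 5.77×10⁴ m/s

Zero net Lorentz force requires |qE| = |q v×B|, i.e. E = vB.
v = E/B = 1280/0.0222 = 5.77×10⁴ m/s.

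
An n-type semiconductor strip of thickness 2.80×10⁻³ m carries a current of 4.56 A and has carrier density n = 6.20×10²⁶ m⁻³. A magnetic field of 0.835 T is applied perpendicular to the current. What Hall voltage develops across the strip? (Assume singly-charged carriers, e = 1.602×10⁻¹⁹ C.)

V_H ≈ 1.37×10⁻⁵ V

V_H = IB/(n e t).
V_H = (4.56)(0.835)/((6.20×10²⁶)(1.602×10⁻¹⁹)(2.80×10⁻³)) ≈ 1.37×10⁻⁵ V.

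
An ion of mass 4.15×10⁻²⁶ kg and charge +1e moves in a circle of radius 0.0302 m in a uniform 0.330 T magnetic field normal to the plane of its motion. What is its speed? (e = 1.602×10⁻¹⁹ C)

From |q|vB = mv²/r, v = |q|Br/m.
v = (1.602×10⁻¹⁹)(0.330)(0.0302)/4.15×10⁻²⁶ ≈ 3.85×10⁴ m/s.

v ≈ 3.85×10⁴ m/s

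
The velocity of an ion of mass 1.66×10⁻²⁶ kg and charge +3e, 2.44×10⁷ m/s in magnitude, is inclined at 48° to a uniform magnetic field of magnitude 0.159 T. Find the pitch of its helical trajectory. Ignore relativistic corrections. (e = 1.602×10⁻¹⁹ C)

v∥ = v cosθ = 2.44×10⁷·cos48° ≈ 1.633×10⁷ m/s.
T = 2πm/(|q|B) = 2π(1.66×10⁻²⁶)/((4.806×10⁻¹⁹)(0.159)) ≈ 1.365×10⁻⁶ s.
pitch = v∥ T = (1.633×10⁷)(1.365×10⁻⁶) ≈ 22.3 m.

p ≈ 22.3 m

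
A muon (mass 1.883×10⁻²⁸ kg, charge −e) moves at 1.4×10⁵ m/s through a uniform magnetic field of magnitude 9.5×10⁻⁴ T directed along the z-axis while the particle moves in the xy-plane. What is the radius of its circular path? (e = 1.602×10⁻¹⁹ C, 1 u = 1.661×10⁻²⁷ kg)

The magnetic force provides the centripetal force: |q|vB = mv²/r.
r = mv/(|q|B) = (1.883×10⁻²⁸)(1.4×10⁵)/((1.602×10⁻¹⁹)(9.5×10⁻⁴)) ≈ 0.17 m.

r ≈ 0.17 m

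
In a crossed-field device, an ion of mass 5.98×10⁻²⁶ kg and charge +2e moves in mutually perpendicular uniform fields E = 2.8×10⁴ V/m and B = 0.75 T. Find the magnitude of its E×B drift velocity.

v_d ≈ 3.7×10⁴ m/s

In crossed fields the guiding centre drifts at v_d = |E×B|/B² = E/B, independent of charge and mass.
v_d = 2.8×10⁴/0.75 = 3.7×10⁴ m/s.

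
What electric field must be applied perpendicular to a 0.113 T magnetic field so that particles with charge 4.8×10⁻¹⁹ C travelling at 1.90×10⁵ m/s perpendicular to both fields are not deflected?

For straight-line motion qE = qvB, so E = vB.
E = 1.90×10⁵ × 0.113 = 2.15×10⁴ V/m.

E = 2.15×10⁴ V/m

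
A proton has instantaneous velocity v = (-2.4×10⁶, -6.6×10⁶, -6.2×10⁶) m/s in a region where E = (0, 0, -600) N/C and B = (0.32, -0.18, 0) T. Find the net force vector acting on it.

F ≈ (-1.79×10⁻¹³, -3.18×10⁻¹³, 4.07×10⁻¹³) N

v×B = (-1.12×10⁶, -1.98×10⁶, 2.54×10⁶) N/C.
E + v×B = (-1.12×10⁶, -1.98×10⁶, 2.54×10⁶) N/C.
F = q(E + v×B) = (1.602×10⁻¹⁹ C)·(-1.12×10⁶, -1.98×10⁶, 2.54×10⁶) = (-1.79×10⁻¹³, -3.18×10⁻¹³, 4.07×10⁻¹³) N.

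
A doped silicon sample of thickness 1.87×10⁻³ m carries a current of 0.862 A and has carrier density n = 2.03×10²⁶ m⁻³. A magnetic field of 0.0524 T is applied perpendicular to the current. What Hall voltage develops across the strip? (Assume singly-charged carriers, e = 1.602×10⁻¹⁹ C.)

V_H = IB/(n e t).
V_H = (0.862)(0.0524)/((2.03×10²⁶)(1.602×10⁻¹⁹)(1.87×10⁻³)) ≈ 7.43×10⁻⁷ V.

V_H ≈ 7.43×10⁻⁷ V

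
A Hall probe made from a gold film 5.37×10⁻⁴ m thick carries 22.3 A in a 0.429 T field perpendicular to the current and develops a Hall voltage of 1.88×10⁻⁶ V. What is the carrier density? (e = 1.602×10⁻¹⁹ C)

From V_H = IB/(n e t), n = IB/(V_H e t).
n = (22.3)(0.429)/((1.88×10⁻⁶)(1.602×10⁻¹⁹)(5.37×10⁻⁴)) ≈ 5.92×10²⁸ m⁻³.

n ≈ 5.92×10²⁸ m⁻³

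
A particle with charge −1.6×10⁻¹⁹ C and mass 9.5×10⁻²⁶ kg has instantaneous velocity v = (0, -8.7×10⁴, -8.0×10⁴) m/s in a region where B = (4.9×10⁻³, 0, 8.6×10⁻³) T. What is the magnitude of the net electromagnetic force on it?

v×B = (-748, -392, 426) N/C.
F = q v×B = (−1.6×10⁻¹⁹ C)·(-748, -392, 426) = (1.20×10⁻¹⁶, 6.27×10⁻¹⁷, -6.82×10⁻¹⁷) N.
|F| = 1.51×10⁻¹⁶ N.

|F| ≈ 1.51×10⁻¹⁶ N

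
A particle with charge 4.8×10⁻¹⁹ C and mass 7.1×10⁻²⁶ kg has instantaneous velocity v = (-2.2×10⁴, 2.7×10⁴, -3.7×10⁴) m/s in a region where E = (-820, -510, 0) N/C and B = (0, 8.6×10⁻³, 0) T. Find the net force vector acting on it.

v×B = (318, 0, -189) N/C.
E + v×B = (-502, -510, -189) N/C.
F = q(E + v×B) = (4.8×10⁻¹⁹ C)·(-502, -510, -189) = (-2.41×10⁻¹⁶, -2.45×10⁻¹⁶, -9.08×10⁻¹⁷) N.

F ≈ (-2.41×10⁻¹⁶, -2.45×10⁻¹⁶, -9.08×10⁻¹⁷) N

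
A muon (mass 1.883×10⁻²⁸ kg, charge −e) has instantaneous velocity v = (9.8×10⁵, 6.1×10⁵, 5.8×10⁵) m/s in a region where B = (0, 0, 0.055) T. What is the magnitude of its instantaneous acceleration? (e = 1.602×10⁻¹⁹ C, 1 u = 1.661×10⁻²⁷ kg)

v×B = (3.36×10⁴, -5.39×10⁴, 0) N/C.
F = q v×B = (−1.602×10⁻¹⁹ C)·(3.36×10⁴, -5.39×10⁴, 0) = (-5.37×10⁻¹⁵, 8.63×10⁻¹⁵, 0) N.
|a| = |F|/m = 1.017×10⁻¹⁴/1.883×10⁻²⁸ ≈ 5.40×10¹³ m/s².

|a| ≈ 5.40×10¹³ m/s²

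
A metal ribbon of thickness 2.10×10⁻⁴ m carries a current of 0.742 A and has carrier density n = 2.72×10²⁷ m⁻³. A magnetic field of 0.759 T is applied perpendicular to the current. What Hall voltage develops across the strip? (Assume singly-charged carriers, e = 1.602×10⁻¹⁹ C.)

V_H ≈ 6.15×10⁻⁶ V

V_H = IB/(n e t).
V_H = (0.742)(0.759)/((2.72×10²⁷)(1.602×10⁻¹⁹)(2.10×10⁻⁴)) ≈ 6.15×10⁻⁶ V.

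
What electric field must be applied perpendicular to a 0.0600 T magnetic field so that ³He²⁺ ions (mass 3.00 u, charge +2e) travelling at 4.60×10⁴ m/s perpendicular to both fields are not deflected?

E = 2760 V/m

For straight-line motion qE = qvB, so E = vB.
E = 4.60×10⁴ × 0.0600 = 2760 V/m.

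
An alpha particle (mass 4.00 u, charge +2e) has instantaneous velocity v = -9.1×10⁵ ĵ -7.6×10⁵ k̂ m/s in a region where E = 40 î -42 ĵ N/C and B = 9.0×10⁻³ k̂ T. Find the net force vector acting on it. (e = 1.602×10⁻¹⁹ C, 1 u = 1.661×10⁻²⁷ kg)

F ≈ (-2.61×10⁻¹⁵, -1.35×10⁻¹⁷, 0) N

v×B = (-8190, 0, 0) N/C.
E + v×B = (-8150, -42.0, 0) N/C.
F = q(E + v×B) = (3.204×10⁻¹⁹ C)·(-8150, -42.0, 0) = (-2.61×10⁻¹⁵, -1.35×10⁻¹⁷, 0) N.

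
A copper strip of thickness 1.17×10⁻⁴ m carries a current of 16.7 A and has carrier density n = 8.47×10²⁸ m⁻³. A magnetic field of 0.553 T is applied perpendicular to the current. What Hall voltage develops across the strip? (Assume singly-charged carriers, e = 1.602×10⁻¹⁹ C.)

V_H = IB/(n e t).
V_H = (16.7)(0.553)/((8.47×10²⁸)(1.602×10⁻¹⁹)(1.17×10⁻⁴)) ≈ 5.82×10⁻⁶ V.

V_H ≈ 5.82×10⁻⁶ V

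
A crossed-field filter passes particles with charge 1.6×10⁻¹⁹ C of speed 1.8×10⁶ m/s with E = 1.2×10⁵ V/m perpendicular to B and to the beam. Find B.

Balance of forces in the selector: qE = qvB ⇒ B = E/v.
B = 1.2×10⁵/1.8×10⁶ = 0.067 T.

B = 0.067 T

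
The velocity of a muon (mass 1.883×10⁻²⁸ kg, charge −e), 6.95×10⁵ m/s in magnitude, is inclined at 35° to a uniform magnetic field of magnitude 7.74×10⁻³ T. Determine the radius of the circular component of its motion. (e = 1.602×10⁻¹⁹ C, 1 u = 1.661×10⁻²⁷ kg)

v⊥ = v sinθ = 6.95×10⁵·sin35° ≈ 3.986×10⁵ m/s.
r = m v⊥/(|q|B) = (1.883×10⁻²⁸)(3.986×10⁵)/((1.602×10⁻¹⁹)(7.74×10⁻³)) ≈ 0.0605 m.

r ≈ 0.0605 m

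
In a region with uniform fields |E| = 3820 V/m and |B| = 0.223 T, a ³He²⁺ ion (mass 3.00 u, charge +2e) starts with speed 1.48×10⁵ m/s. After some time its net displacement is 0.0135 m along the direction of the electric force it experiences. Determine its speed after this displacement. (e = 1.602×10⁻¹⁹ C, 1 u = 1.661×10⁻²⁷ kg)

B does no work; ΔKE = |q|E d.
½mv_f² = ½mv₀² + |q|Ed = ½(4.983×10⁻²⁷)(1.48×10⁵)² + (3.204×10⁻¹⁹)(3820)(0.0135) ≈ 5.457×10⁻¹⁷ J + 1.652×10⁻¹⁷ J ≈ 7.110×10⁻¹⁷ J.
v_f = √(2·7.110×10⁻¹⁷/4.983×10⁻²⁷) ≈ 1.69×10⁵ m/s.

v_f ≈ 1.69×10⁵ m/s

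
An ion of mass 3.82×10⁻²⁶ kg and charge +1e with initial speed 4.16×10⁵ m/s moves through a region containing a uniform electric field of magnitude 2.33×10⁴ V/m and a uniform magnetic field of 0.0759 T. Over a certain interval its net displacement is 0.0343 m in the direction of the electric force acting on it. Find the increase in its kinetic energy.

The magnetic force is always ⟂ v and does no work; only the electric force changes KE.
ΔKE = F_E · d = |q|E d = (1.602×10⁻¹⁹)(2.33×10⁴)(0.0343) ≈ 1.28×10⁻¹⁶ J.

ΔKE ≈ 1.28×10⁻¹⁶ J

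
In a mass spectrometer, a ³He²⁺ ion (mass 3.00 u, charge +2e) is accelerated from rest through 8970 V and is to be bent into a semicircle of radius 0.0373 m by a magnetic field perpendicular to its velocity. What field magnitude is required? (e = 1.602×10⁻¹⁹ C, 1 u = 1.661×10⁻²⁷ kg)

B ≈ 0.448 T

v = √(2|q|V/m) = √(2·3.204×10⁻¹⁹·8970/4.983×10⁻²⁷) ≈ 1.074×10⁶ m/s.
B = mv/(|q|r) = (4.983×10⁻²⁷)(1.074×10⁶)/((3.204×10⁻¹⁹)(0.0373)) ≈ 0.448 T.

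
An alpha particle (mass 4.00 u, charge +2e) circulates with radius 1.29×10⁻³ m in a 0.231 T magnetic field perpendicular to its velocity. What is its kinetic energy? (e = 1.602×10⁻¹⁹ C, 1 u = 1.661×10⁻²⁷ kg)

KE ≈ 4.28 eV

v = |q|Br/m, then KE = ½mv² = (qBr)²/(2m).
v = (3.204×10⁻¹⁹)(0.231)(1.29×10⁻³)/6.644×10⁻²⁷ ≈ 1.437×10⁴ m/s.
KE = ½(6.644×10⁻²⁷)(1.437×10⁴)² ≈ 6.86×10⁻¹⁹ J = 4.28 eV.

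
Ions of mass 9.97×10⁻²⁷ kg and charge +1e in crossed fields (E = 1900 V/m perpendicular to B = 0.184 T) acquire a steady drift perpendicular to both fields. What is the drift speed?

v_d ≈ 1.03×10⁴ m/s

The steady drift has the magnetic force balancing the electric force, so v_d = E/B.
v_d = 1900/0.184 = 1.03×10⁴ m/s.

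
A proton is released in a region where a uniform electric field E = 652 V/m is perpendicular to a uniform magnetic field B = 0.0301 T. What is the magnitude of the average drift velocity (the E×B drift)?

v_d ≈ 2.17×10⁴ m/s

The steady drift has the magnetic force balancing the electric force, so v_d = E/B.
v_d = 652/0.0301 = 2.17×10⁴ m/s.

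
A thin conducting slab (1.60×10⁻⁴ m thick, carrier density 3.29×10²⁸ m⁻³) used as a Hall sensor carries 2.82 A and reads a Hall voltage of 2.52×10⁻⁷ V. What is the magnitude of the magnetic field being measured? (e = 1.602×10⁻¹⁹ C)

B ≈ 0.0754 T

From V_H = IB/(n e t), B = V_H n e t / I.
B = (2.52×10⁻⁷)(3.29×10²⁸)(1.602×10⁻¹⁹)(1.60×10⁻⁴)/2.82 ≈ 0.0754 T.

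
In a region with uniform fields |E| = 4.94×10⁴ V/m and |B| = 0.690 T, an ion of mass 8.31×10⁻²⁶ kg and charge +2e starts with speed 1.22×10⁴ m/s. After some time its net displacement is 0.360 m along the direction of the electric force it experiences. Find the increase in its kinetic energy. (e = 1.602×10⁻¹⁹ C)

ΔKE ≈ 5.70×10⁻¹⁵ J

The magnetic force is always ⟂ v and does no work; only the electric force changes KE.
ΔKE = F_E · d = |q|E d = (3.204×10⁻¹⁹)(4.94×10⁴)(0.360) ≈ 5.70×10⁻¹⁵ J.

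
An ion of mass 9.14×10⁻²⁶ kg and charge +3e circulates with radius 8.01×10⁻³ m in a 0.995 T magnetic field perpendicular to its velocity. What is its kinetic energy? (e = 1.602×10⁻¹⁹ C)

KE ≈ 8.03×10⁻¹⁷ J

v = |q|Br/m, then KE = ½mv² = (qBr)²/(2m).
v = (4.806×10⁻¹⁹)(0.995)(8.01×10⁻³)/9.14×10⁻²⁶ ≈ 4.191×10⁴ m/s.
KE = ½(9.14×10⁻²⁶)(4.191×10⁴)² ≈ 8.03×10⁻¹⁷ J.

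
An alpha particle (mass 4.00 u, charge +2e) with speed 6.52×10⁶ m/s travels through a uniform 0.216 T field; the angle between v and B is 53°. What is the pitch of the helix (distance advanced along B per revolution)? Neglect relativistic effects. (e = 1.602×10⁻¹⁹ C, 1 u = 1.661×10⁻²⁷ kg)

v∥ = v cosθ = 6.52×10⁶·cos53° ≈ 3.924×10⁶ m/s.
T = 2πm/(|q|B) = 2π(6.644×10⁻²⁷)/((3.204×10⁻¹⁹)(0.216)) ≈ 6.032×10⁻⁷ s.
pitch = v∥ T = (3.924×10⁶)(6.032×10⁻⁷) ≈ 2.37 m.

p ≈ 2.37 m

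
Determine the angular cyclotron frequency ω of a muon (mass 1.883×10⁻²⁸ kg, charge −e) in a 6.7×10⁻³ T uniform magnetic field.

ω ≈ 5.7×10⁶ rad/s

ω = |q|B/m.
ω = (1.602×10⁻¹⁹)(6.7×10⁻³)/1.883×10⁻²⁸ ≈ 5.7×10⁶ rad/s.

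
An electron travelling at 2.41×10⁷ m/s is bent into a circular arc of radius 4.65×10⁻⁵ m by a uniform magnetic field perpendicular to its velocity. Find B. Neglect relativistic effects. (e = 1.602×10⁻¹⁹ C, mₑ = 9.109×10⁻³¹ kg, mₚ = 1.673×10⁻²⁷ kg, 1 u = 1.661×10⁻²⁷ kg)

From |q|vB = mv²/r, B = mv/(|q|r).
B = (9.109×10⁻³¹)(2.41×10⁷)/((1.602×10⁻¹⁹)(4.65×10⁻⁵)) ≈ 2.95 T.

B ≈ 2.95 T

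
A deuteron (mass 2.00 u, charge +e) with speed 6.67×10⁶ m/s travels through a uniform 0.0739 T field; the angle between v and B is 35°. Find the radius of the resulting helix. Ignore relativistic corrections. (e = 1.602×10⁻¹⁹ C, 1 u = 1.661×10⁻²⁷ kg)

v⊥ = v sinθ = 6.67×10⁶·sin35° ≈ 3.826×10⁶ m/s.
r = m v⊥/(|q|B) = (3.322×10⁻²⁷)(3.826×10⁶)/((1.602×10⁻¹⁹)(0.0739)) ≈ 1.07 m.

r ≈ 1.07 m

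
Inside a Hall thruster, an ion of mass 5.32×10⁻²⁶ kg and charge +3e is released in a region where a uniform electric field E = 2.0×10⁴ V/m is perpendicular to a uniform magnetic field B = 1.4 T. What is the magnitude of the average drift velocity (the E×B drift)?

v_d ≈ 1.4×10⁴ m/s

The steady drift has the magnetic force balancing the electric force, so v_d = E/B.
v_d = 2.0×10⁴/1.4 = 1.4×10⁴ m/s.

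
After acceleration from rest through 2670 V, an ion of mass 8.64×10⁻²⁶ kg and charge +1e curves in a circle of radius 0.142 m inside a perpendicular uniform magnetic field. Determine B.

B ≈ 0.378 T

v = √(2|q|V/m) = √(2·1.602×10⁻¹⁹·2670/8.64×10⁻²⁶) ≈ 9.951×10⁴ m/s.
B = mv/(|q|r) = (8.64×10⁻²⁶)(9.951×10⁴)/((1.602×10⁻¹⁹)(0.142)) ≈ 0.378 T.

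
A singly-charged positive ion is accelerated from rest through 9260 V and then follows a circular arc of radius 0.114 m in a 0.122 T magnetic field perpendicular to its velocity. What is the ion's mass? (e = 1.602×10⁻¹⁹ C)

Combine |q|V = ½mv² and r = mv/(|q|B): eliminate v to get m = qB²r²/(2V).
m = (1.602×10⁻¹⁹)(0.122)²(0.114)²/(2·9260) ≈ 1.67×10⁻²⁷ kg.

m ≈ 1.67×10⁻²⁷ kg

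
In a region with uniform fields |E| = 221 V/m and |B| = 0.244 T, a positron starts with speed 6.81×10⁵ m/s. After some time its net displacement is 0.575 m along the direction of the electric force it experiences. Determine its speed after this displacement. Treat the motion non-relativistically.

B does no work; ΔKE = |q|E d.
½mv_f² = ½mv₀² + |q|Ed = ½(9.109×10⁻³¹)(6.81×10⁵)² + (1.602×10⁻¹⁹)(221)(0.575) ≈ 2.112×10⁻¹⁹ J + 2.036×10⁻¹⁷ J ≈ 2.057×10⁻¹⁷ J.
v_f = √(2·2.057×10⁻¹⁷/9.109×10⁻³¹) ≈ 6.72×10⁶ m/s.

v_f ≈ 6.72×10⁶ m/s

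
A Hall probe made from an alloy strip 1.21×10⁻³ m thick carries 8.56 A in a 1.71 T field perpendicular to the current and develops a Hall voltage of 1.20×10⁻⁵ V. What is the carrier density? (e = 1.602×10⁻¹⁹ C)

n ≈ 6.29×10²⁷ m⁻³

From V_H = IB/(n e t), n = IB/(V_H e t).
n = (8.56)(1.71)/((1.20×10⁻⁵)(1.602×10⁻¹⁹)(1.21×10⁻³)) ≈ 6.29×10²⁷ m⁻³.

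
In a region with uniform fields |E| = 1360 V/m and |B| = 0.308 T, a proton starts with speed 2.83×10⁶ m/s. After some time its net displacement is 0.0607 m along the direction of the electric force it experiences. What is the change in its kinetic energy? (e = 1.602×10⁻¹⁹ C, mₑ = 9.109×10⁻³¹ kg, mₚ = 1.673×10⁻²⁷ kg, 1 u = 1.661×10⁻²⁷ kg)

The magnetic force is always ⟂ v and does no work; only the electric force changes KE.
ΔKE = F_E · d = |q|E d = (1.602×10⁻¹⁹)(1360)(0.0607) ≈ 1.32×10⁻¹⁷ J.

ΔKE ≈ 1.32×10⁻¹⁷ J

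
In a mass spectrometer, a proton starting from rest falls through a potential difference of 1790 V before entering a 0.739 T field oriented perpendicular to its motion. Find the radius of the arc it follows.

r ≈ 8.27×10⁻³ m

Acceleration: |q|V = ½mv² ⇒ v = √(2|q|V/m) = √(2·1.602×10⁻¹⁹·1790/1.673×10⁻²⁷) ≈ 5.855×10⁵ m/s.
In the field: r = mv/(|q|B) = (1.673×10⁻²⁷)(5.855×10⁵)/((1.602×10⁻¹⁹)(0.739)) ≈ 8.27×10⁻³ m.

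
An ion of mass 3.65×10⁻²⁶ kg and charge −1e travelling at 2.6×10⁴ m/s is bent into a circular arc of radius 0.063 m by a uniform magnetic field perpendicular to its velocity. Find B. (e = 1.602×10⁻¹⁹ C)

B ≈ 0.094 T

From |q|vB = mv²/r, B = mv/(|q|r).
B = (3.65×10⁻²⁶)(2.6×10⁴)/((1.602×10⁻¹⁹)(0.063)) ≈ 0.094 T.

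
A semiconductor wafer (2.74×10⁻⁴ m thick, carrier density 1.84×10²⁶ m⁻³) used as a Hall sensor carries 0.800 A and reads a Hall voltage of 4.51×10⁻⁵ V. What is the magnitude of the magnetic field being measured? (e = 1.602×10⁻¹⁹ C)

From V_H = IB/(n e t), B = V_H n e t / I.
B = (4.51×10⁻⁵)(1.84×10²⁶)(1.602×10⁻¹⁹)(2.74×10⁻⁴)/0.800 ≈ 0.455 T.

B ≈ 0.455 T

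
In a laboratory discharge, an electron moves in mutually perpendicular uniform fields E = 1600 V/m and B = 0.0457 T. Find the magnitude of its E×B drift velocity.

In crossed fields the guiding centre drifts at v_d = |E×B|/B² = E/B, independent of charge and mass.
v_d = 1600/0.0457 = 3.50×10⁴ m/s.

v_d ≈ 3.50×10⁴ m/s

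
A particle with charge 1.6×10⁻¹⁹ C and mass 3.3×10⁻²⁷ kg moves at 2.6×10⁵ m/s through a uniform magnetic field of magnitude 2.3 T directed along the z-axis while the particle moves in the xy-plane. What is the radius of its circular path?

r ≈ 2.3×10⁻³ m

The magnetic force provides the centripetal force: |q|vB = mv²/r.
r = mv/(|q|B) = (3.3×10⁻²⁷)(2.6×10⁵)/((1.6×10⁻¹⁹)(2.3)) ≈ 2.3×10⁻³ m.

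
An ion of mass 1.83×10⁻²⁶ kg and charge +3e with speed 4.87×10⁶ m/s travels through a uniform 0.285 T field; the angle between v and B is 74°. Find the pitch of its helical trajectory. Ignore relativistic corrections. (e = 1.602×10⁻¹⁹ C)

v∥ = v cosθ = 4.87×10⁶·cos74° ≈ 1.342×10⁶ m/s.
T = 2πm/(|q|B) = 2π(1.83×10⁻²⁶)/((4.806×10⁻¹⁹)(0.285)) ≈ 8.395×10⁻⁷ s.
pitch = v∥ T = (1.342×10⁶)(8.395×10⁻⁷) ≈ 1.13 m.

p ≈ 1.13 m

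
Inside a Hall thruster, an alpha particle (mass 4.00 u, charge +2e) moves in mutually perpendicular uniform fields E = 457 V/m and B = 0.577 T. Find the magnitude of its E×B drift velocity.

In crossed fields the guiding centre drifts at v_d = |E×B|/B² = E/B, independent of charge and mass.
v_d = 457/0.577 = 792 m/s.

v_d ≈ 792 m/s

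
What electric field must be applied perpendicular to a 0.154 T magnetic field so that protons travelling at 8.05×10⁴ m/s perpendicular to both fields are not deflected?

E = 1.24×10⁴ V/m

For straight-line motion qE = qvB, so E = vB.
E = 8.05×10⁴ × 0.154 = 1.24×10⁴ V/m.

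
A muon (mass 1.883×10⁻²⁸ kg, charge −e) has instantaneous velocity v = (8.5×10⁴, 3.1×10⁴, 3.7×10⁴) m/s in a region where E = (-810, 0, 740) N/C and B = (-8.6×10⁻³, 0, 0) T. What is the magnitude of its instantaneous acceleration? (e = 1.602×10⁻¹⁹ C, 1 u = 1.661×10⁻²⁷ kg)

|a| ≈ 1.13×10¹² m/s²

v×B = (0, -318, 267) N/C.
E + v×B = (-810, -318, 1010) N/C.
F = q(E + v×B) = (−1.602×10⁻¹⁹ C)·(-810, -318, 1010) = (1.30×10⁻¹⁶, 5.10×10⁻¹⁷, -1.61×10⁻¹⁶) N.
|a| = |F|/m = 2.132×10⁻¹⁶/1.883×10⁻²⁸ ≈ 1.13×10¹² m/s².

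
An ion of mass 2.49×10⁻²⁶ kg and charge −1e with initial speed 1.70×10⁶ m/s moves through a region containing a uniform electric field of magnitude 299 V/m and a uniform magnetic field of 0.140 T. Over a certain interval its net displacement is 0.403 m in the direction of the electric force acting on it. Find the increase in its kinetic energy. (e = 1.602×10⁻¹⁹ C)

ΔKE ≈ 1.93×10⁻¹⁷ J

The magnetic force is always ⟂ v and does no work; only the electric force changes KE.
ΔKE = F_E · d = |q|E d = (1.602×10⁻¹⁹)(299)(0.403) ≈ 1.93×10⁻¹⁷ J.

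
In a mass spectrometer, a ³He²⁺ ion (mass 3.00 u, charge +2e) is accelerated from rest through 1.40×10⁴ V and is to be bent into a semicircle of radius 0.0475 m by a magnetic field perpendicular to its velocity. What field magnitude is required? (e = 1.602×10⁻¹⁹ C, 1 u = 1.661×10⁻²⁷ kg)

v = √(2|q|V/m) = √(2·3.204×10⁻¹⁹·1.40×10⁴/4.983×10⁻²⁷) ≈ 1.342×10⁶ m/s.
B = mv/(|q|r) = (4.983×10⁻²⁷)(1.342×10⁶)/((3.204×10⁻¹⁹)(0.0475)) ≈ 0.439 T.

B ≈ 0.439 T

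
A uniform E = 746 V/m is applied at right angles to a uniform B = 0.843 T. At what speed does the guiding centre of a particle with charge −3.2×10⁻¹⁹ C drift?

v_d ≈ 885 m/s

In crossed fields the guiding centre drifts at v_d = |E×B|/B² = E/B, independent of charge and mass.
v_d = 746/0.843 = 885 m/s.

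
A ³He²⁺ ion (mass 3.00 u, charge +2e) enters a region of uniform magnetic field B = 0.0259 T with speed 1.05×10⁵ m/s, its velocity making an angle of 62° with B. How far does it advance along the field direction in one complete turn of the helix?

p ≈ 0.186 m

v∥ = v cosθ = 1.05×10⁵·cos62° ≈ 4.929×10⁴ m/s.
T = 2πm/(|q|B) = 2π(4.983×10⁻²⁷)/((3.204×10⁻¹⁹)(0.0259)) ≈ 3.773×10⁻⁶ s.
pitch = v∥ T = (4.929×10⁴)(3.773×10⁻⁶) ≈ 0.186 m.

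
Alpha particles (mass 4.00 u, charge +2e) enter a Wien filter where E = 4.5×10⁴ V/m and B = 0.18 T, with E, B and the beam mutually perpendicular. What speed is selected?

For undeflected motion the electric and magnetic forces balance: qE = qvB.
v = E/B = 4.5×10⁴/0.18 = 2.5×10⁵ m/s.

v = 2.5×10⁵ m/s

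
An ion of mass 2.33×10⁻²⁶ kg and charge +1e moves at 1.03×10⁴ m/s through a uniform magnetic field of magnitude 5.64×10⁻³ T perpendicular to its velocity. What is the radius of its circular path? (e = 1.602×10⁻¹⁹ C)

The magnetic force provides the centripetal force: |q|vB = mv²/r.
r = mv/(|q|B) = (2.33×10⁻²⁶)(1.03×10⁴)/((1.602×10⁻¹⁹)(5.64×10⁻³)) ≈ 0.266 m.

r ≈ 0.266 m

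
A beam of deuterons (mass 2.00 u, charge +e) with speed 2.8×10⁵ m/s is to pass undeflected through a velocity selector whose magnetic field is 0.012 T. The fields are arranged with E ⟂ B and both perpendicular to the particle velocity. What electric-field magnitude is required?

E = 3400 V/m

For straight-line motion qE = qvB, so E = vB.
E = 2.8×10⁵ × 0.012 = 3400 V/m.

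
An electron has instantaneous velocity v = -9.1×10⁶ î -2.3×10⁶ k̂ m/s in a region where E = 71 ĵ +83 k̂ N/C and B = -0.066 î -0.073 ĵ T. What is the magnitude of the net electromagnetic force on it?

|F| ≈ 1.12×10⁻¹³ N

v×B = (-1.68×10⁵, 1.52×10⁵, 6.64×10⁵) N/C.
E + v×B = (-1.68×10⁵, 1.52×10⁵, 6.64×10⁵) N/C.
F = q(E + v×B) = (−1.602×10⁻¹⁹ C)·(-1.68×10⁵, 1.52×10⁵, 6.64×10⁵) = (2.69×10⁻¹⁴, -2.43×10⁻¹⁴, -1.06×10⁻¹³) N.
|F| = 1.12×10⁻¹³ N.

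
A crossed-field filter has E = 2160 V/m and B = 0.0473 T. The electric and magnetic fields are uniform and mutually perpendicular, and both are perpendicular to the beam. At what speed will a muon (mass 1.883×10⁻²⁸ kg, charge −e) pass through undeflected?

v = 4.57×10⁴ m/s

Zero net Lorentz force requires |qE| = |q v×B|, i.e. E = vB.
v = E/B = 2160/0.0473 = 4.57×10⁴ m/s.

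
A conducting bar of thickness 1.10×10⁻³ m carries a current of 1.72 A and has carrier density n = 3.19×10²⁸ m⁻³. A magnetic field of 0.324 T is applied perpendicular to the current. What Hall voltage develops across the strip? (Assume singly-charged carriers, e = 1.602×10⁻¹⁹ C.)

V_H = IB/(n e t).
V_H = (1.72)(0.324)/((3.19×10²⁸)(1.602×10⁻¹⁹)(1.10×10⁻³)) ≈ 9.91×10⁻⁸ V.

V_H ≈ 9.91×10⁻⁸ V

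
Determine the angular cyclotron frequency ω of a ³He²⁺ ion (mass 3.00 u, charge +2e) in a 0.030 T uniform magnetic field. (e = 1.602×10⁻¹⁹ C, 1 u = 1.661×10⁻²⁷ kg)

ω = |q|B/m.
ω = (3.204×10⁻¹⁹)(0.030)/4.983×10⁻²⁷ ≈ 1.9×10⁶ rad/s.

ω ≈ 1.9×10⁶ rad/s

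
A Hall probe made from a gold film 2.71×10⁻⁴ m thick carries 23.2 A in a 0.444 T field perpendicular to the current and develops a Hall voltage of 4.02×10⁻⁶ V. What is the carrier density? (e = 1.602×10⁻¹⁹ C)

From V_H = IB/(n e t), n = IB/(V_H e t).
n = (23.2)(0.444)/((4.02×10⁻⁶)(1.602×10⁻¹⁹)(2.71×10⁻⁴)) ≈ 5.90×10²⁸ m⁻³.

n ≈ 5.90×10²⁸ m⁻³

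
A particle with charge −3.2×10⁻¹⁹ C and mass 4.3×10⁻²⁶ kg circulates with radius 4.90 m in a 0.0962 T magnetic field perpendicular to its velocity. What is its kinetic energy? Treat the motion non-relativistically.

v = |q|Br/m, then KE = ½mv² = (qBr)²/(2m).
v = (3.2×10⁻¹⁹)(0.0962)(4.90)/4.3×10⁻²⁶ ≈ 3.508×10⁶ m/s.
KE = ½(4.3×10⁻²⁶)(3.508×10⁶)² ≈ 2.65×10⁻¹³ J.

KE ≈ 2.65×10⁻¹³ J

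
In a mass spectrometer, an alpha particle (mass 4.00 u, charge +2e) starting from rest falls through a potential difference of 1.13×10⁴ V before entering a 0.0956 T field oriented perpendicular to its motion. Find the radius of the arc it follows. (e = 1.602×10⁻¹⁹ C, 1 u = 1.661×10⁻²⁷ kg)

r ≈ 0.226 m

Acceleration: |q|V = ½mv² ⇒ v = √(2|q|V/m) = √(2·3.204×10⁻¹⁹·1.13×10⁴/6.644×10⁻²⁷) ≈ 1.044×10⁶ m/s.
In the field: r = mv/(|q|B) = (6.644×10⁻²⁷)(1.044×10⁶)/((3.204×10⁻¹⁹)(0.0956)) ≈ 0.226 m.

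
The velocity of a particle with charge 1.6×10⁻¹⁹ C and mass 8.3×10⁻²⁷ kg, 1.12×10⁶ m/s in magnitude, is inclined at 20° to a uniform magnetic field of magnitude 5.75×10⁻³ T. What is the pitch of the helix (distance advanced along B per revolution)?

p ≈ 59.7 m

v∥ = v cosθ = 1.12×10⁶·cos20° ≈ 1.052×10⁶ m/s.
T = 2πm/(|q|B) = 2π(8.3×10⁻²⁷)/((1.6×10⁻¹⁹)(5.75×10⁻³)) ≈ 5.669×10⁻⁵ s.
pitch = v∥ T = (1.052×10⁶)(5.669×10⁻⁵) ≈ 59.7 m.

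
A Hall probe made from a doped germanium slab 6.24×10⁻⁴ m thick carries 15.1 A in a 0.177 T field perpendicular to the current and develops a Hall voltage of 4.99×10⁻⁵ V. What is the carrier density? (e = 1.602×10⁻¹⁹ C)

From V_H = IB/(n e t), n = IB/(V_H e t).
n = (15.1)(0.177)/((4.99×10⁻⁵)(1.602×10⁻¹⁹)(6.24×10⁻⁴)) ≈ 5.36×10²⁶ m⁻³.

n ≈ 5.36×10²⁶ m⁻³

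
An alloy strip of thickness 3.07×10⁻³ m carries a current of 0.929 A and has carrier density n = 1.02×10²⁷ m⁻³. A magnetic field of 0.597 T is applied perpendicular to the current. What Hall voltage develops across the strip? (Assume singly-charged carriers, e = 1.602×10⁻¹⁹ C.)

V_H = IB/(n e t).
V_H = (0.929)(0.597)/((1.02×10²⁷)(1.602×10⁻¹⁹)(3.07×10⁻³)) ≈ 1.11×10⁻⁶ V.

V_H ≈ 1.11×10⁻⁶ V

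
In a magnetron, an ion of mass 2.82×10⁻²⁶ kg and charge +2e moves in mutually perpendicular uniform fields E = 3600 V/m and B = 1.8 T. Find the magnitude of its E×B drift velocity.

The E×B drift speed is v_d = E/B.
v_d = 3600/1.8 = 2000 m/s.

v_d ≈ 2000 m/s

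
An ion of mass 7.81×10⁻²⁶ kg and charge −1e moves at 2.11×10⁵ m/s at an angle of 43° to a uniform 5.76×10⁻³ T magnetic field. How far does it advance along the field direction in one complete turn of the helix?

p ≈ 82.1 m

v∥ = v cosθ = 2.11×10⁵·cos43° ≈ 1.543×10⁵ m/s.
T = 2πm/(|q|B) = 2π(7.81×10⁻²⁶)/((1.602×10⁻¹⁹)(5.76×10⁻³)) ≈ 5.318×10⁻⁴ s.
pitch = v∥ T = (1.543×10⁵)(5.318×10⁻⁴) ≈ 82.1 m.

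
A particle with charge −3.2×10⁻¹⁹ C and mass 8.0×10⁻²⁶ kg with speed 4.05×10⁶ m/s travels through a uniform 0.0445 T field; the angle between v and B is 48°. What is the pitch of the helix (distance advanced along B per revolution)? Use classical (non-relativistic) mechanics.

v∥ = v cosθ = 4.05×10⁶·cos48° ≈ 2.710×10⁶ m/s.
T = 2πm/(|q|B) = 2π(8.0×10⁻²⁶)/((3.2×10⁻¹⁹)(0.0445)) ≈ 3.530×10⁻⁵ s.
pitch = v∥ T = (2.710×10⁶)(3.530×10⁻⁵) ≈ 95.7 m.

p ≈ 95.7 m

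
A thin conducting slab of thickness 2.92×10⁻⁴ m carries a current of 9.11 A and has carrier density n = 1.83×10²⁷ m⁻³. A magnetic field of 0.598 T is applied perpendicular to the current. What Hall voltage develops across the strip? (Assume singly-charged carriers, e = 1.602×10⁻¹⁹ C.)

V_H = IB/(n e t).
V_H = (9.11)(0.598)/((1.83×10²⁷)(1.602×10⁻¹⁹)(2.92×10⁻⁴)) ≈ 6.36×10⁻⁵ V.

V_H ≈ 6.36×10⁻⁵ V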